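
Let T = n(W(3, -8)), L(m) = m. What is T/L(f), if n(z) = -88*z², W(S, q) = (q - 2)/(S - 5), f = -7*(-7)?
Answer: -2200/49 ≈ -44.898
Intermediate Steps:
f = 49
W(S, q) = (-2 + q)/(-5 + S)
T = -2200 (T = -88*(-2 - 8)²/(-5 + 3)² = -88*(-10/(-2))² = -88*(-½*(-10))² = -88*5² = -88*25 = -2200)
T/L(f) = -2200/49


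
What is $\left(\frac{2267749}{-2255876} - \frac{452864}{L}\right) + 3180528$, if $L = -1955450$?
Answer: $\frac{1002150670823544601}{315089480300} \approx 3.1805 \cdot 10^{6}$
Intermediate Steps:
$\left(\frac{2267749}{-2255876} - \frac{452864}{L}\right) + 3180528 = \left(\frac{2267749}{-2255876} - \frac{452864}{-1955450}\right) + 3180528 = \left(2267749 \left(- \frac{1}{2255876}\right) - - \frac{226432}{977725}\right) + 3180528 = \left(- \frac{2267749}{2255876} + \frac{226432}{977725}\right) + 3180528 = - \frac{243776053799}{315089480300} + 3180528 = \frac{1002150670823544601}{315089480300}$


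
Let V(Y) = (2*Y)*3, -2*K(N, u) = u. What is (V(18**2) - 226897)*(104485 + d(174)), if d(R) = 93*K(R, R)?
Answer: -21684119482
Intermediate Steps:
K(N, u) = -u/2
d(R) = -93*R/2 (d(R) = 93*(-R/2) = -93*R/2)
V(Y) = 6*Y
(V(18**2) - 226897)*(104485 + d(174)) = (6*18**2 - 226897)*(104485 - 93/2*174) = (6*324 - 226897)*(104485 - 8091) = (1944 - 226897)*96394 = -224953*96394 = -21684119482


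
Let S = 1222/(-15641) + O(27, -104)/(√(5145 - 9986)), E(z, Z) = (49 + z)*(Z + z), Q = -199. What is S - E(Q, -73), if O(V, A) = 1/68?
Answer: -638154022/15641 - I*√4841/329188 ≈ -40800.0 - 0.00021136*I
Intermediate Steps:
O(V, A) = 1/68
S = -1222/15641 - I*√4841/329188 (S = 1222/(-15641) + 1/(68*(√(5145 - 9986))) = 1222*(-1/15641) + 1/(68*(√(-4841))) = -1222/15641 + 1/(68*((I*√4841))) = -1222/15641 + (-I*√4841/4841)/68 = -1222/15641 - I*√4841/329188 ≈ -0.078128 - 0.00021136*I)
S - E(Q, -73) = (-1222/15641 - I*√4841/329188) - ((-199)² + 49*(-73) + 49*(-199) - 73*(-199)) = (-1222/15641 - I*√4841/329188) - (39601 - 3577 - 9751 + 14527) = (-1222/15641 - I*√4841/329188) - 1*40800 = (-1222/15641 - I*√4841/329188) - 40800 = -638154022/15641 - I*√4841/329188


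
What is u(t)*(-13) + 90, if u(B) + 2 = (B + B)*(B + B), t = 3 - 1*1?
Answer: -92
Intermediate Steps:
t = 2 (t = 3 - 1 = 2)
u(B) = -2 + 4*B² (u(B) = -2 + (B + B)*(B + B) = -2 + (2*B)*(2*B) = -2 + 4*B²)
u(t)*(-13) + 90 = (-2 + 4*2²)*(-13) + 90 = (-2 + 4*4)*(-13) + 90 = (-2 + 16)*(-13) + 90 = 14*(-13) + 90 = -182 + 90 = -92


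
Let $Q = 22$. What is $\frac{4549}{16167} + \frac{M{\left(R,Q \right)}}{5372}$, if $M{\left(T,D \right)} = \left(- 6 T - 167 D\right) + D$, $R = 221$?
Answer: $- \frac{1648297}{2554386} \approx -0.64528$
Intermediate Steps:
$M{\left(T,D \right)} = - 166 D - 6 T$ ($M{\left(T,D \right)} = \left(- 167 D - 6 T\right) + D = - 166 D - 6 T$)
$\frac{4549}{16167} + \frac{M{\left(R,Q \right)}}{5372} = \frac{4549}{16167} + \frac{\left(-166\right) 22 - 1326}{5372} = 4549 \cdot \frac{1}{16167} + \left(-3652 - 1326\right) \frac{1}{5372} = \frac{4549}{16167} - \frac{2489}{2686} = - \frac{1648297}{2554386}$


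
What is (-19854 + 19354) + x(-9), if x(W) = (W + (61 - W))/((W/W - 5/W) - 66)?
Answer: -290549/580 ≈ -500.95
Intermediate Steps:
x(W) = 61/(-65 - 5/W) (x(W) = 61/((1 - 5/W) - 66) = 61/(-65 - 5/W))
(-19854 + 19354) + x(-9) = (-19854 + 19354) - 61*(-9)/(5 + 65*(-9)) = -500 - 61*(-9)/(5 - 585) = -500 - 61*(-9)/(-580) = -500 - 61*(-9)*(-1/580) = -500 - 549/580 = -290549/580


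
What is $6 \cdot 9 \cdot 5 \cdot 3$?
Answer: $810$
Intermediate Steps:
$6 \cdot 9 \cdot 5 \cdot 3 = 54 \cdot 15 = 810$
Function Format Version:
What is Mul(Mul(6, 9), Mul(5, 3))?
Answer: 810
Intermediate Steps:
Mul(Mul(6, 9), Mul(5, 3)) = Mul(54, 15) = 810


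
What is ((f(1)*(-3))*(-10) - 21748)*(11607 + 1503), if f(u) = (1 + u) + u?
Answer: -283936380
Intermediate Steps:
f(u) = 1 + 2*u
((f(1)*(-3))*(-10) - 21748)*(11607 + 1503) = (((1 + 2*1)*(-3))*(-10) - 21748)*(11607 + 1503) = (((1 + 2)*(-3))*(-10) - 21748)*13110 = ((3*(-3))*(-10) - 21748)*13110 = (-9*(-10) - 21748)*13110 = (90 - 21748)*13110 = -21658*13110 = -283936380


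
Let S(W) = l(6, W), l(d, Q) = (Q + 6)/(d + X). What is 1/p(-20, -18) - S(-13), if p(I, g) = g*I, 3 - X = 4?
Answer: 101/72 ≈ 1.4028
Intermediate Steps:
X = -1 (X = 3 - 1*4 = 3 - 4 = -1)
p(I, g) = I*g
l(d, Q) = (6 + Q)/(-1 + d) (l(d, Q) = (Q + 6)/(d - 1) = (6 + Q)/(-1 + d))
S(W) = 6/5 + W/5 (S(W) = (6 + W)/(-1 + 6) = (6 + W)/5 = 6/5 + W/5)
1/p(-20, -18) - S(-13) = 1/(-20*(-18)) - (6/5 + (⅕)*(-13)) = 1/360 - (6/5 - 13/5) = 1/360 - 1*(-7/5) = 1/360 + 7/5 = 101/72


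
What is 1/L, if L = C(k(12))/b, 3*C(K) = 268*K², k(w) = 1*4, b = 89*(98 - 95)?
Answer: 801/4288 ≈ 0.18680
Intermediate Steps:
b = 267 (b = 89*3 = 267)
k(w) = 4
C(K) = 268*K²/3 (C(K) = (268*K²)/3 = 268*K²/3)
L = 4288/801 (L = ((268/3)*4²)/267 = ((268/3)*16)*(1/267) = (4288/3)*(1/267) = 4288/801 ≈ 5.3533)
1/L = 1/(4288/801) = 801/4288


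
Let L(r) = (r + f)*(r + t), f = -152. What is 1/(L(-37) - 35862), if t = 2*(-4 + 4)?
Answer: -1/28869 ≈ -3.4639e-5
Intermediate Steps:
t = 0 (t = 2*0 = 0)
L(r) = r*(-152 + r) (L(r) = (r - 152)*(r + 0) = (-152 + r)*r = r*(-152 + r))
1/(L(-37) - 35862) = 1/(-37*(-152 - 37) - 35862) = 1/(-37*(-189) - 35862) = 1/(6993 - 35862) = 1/(-28869) = -1/28869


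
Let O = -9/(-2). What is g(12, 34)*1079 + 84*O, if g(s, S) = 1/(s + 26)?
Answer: 15443/38 ≈ 406.39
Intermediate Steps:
O = 9/2 (O = -9*(-1/2) = 9/2 ≈ 4.5000)
g(s, S) = 1/(26 + s)
g(12, 34)*1079 + 84*O = 1079/(26 + 12) + 84*(9/2) = 1079/38 + 378 = 15443/38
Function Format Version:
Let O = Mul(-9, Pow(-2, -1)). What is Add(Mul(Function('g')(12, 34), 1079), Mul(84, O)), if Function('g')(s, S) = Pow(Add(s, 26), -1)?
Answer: Rational(15443, 38) ≈ 406.39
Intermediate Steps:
O = Rational(9, 2) (O = Mul(-9, Rational(-1, 2)) = Rational(9, 2) ≈ 4.5000)
Function('g')(s, S) = Pow(Add(26, s), -1)
Add(Mul(Function('g')(12, 34), 1079), Mul(84, O)) = Add(Mul(Pow(Add(26, 12), -1), 1079), Mul(84, Rational(9, 2))) = Add(Mul(Pow(38, -1), 1079), 378) = Add(Mul(Rational(1, 38), 1079), 378) = Add(Rational(1079, 38), 378) = Rational(15443, 38)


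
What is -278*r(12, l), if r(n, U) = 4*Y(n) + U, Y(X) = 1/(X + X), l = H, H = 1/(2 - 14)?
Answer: -139/6 ≈ -23.167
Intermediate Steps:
H = -1/12 (H = 1/(-12) = -1/12 ≈ -0.083333)
l = -1/12 ≈ -0.083333
Y(X) = 1/(2*X)
r(n, U) = U + 2/n (r(n, U) = 4*(1/(2*n)) + U = 2/n + U = U + 2/n)
-278*r(12, l) = -278*(-1/12 + 2/12) = -278*(-1/12 + 2*(1/12)) = -278*(-1/12 + ⅙) = -278*1/12 = -139/6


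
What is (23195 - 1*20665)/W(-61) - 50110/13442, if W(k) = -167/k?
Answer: 1033067745/1122407 ≈ 920.40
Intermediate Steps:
(23195 - 1*20665)/W(-61) - 50110/13442 = (23195 - 1*20665)/((-167/(-61))) - 50110/13442 = (23195 - 20665)/((-167*(-1/61))) - 50110*1/13442 = 2530/(167/61) - 25055/6721 = 2530*(61/167) - 25055/6721 = 154330/167 - 25055/6721 = 1033067745/1122407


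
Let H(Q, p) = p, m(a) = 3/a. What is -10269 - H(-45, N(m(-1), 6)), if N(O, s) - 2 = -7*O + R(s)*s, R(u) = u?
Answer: -10328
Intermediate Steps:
N(O, s) = 2 + s**2 - 7*O (N(O, s) = 2 + (-7*O + s*s) = 2 + (-7*O + s**2) = 2 + (s**2 - 7*O) = 2 + s**2 - 7*O)
-10269 - H(-45, N(m(-1), 6)) = -10269 - (2 + 6**2 - 21/(-1)) = -10269 - (2 + 36 - 21*(-1)) = -10269 - (2 + 36 - 7*(-3)) = -10269 - (2 + 36 + 21) = -10269 - 1*59 = -10269 - 59 = -10328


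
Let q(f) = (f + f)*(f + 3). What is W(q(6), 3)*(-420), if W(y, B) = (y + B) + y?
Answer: -91980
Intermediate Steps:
q(f) = 2*f*(3 + f) (q(f) = (2*f)*(3 + f) = 2*f*(3 + f))
W(y, B) = B + 2*y (W(y, B) = (B + y) + y = B + 2*y)
W(q(6), 3)*(-420) = (3 + 2*(2*6*(3 + 6)))*(-420) = (3 + 2*(2*6*9))*(-420) = (3 + 2*108)*(-420) = (3 + 216)*(-420) = 219*(-420) = -91980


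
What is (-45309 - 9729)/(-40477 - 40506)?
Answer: 55038/80983 ≈ 0.67962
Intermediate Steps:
(-45309 - 9729)/(-40477 - 40506) = -55038/(-80983) = -55038*(-1/80983) = 55038/80983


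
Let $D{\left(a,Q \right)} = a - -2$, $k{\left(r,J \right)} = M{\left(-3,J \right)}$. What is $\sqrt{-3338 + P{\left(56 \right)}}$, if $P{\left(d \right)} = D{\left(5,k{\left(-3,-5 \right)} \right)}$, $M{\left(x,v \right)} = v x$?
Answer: $i \sqrt{3331} \approx 57.715 i$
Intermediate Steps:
$k{\left(r,J \right)} = - 3 J$ ($k{\left(r,J \right)} = J \left(-3\right) = - 3 J$)
$D{\left(a,Q \right)} = 2 + a$ ($D{\left(a,Q \right)} = a + 2 = 2 + a$)
$P{\left(d \right)} = 7$ ($P{\left(d \right)} = 2 + 5 = 7$)
$\sqrt{-3338 + P{\left(56 \right)}} = \sqrt{-3338 + 7} = \sqrt{-3331} = i \sqrt{3331}$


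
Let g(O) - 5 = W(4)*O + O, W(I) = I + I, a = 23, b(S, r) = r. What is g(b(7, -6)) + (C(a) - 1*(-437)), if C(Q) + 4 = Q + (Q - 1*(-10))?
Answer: 440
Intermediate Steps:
C(Q) = 6 + 2*Q (C(Q) = -4 + (Q + (Q - 1*(-10))) = -4 + (Q + (Q + 10)) = -4 + (Q + (10 + Q)) = -4 + (10 + 2*Q) = 6 + 2*Q)
W(I) = 2*I
g(O) = 5 + 9*O (g(O) = 5 + ((2*4)*O + O) = 5 + (8*O + O) = 5 + 9*O)
g(b(7, -6)) + (C(a) - 1*(-437)) = (5 + 9*(-6)) + ((6 + 2*23) - 1*(-437)) = (5 - 54) + ((6 + 46) + 437) = -49 + (52 + 437) = -49 + 489 = 440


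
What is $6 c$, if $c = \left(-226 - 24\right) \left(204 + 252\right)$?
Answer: $-684000$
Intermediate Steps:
$c = -114000$ ($c = \left(-250\right) 456 = -114000$)
$6 c = 6 \left(-114000\right) = -684000$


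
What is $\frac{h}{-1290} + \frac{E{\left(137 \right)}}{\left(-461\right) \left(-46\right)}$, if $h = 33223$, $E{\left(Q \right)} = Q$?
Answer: $- \frac{176087552}{6838935} \approx -25.748$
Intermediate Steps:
$\frac{h}{-1290} + \frac{E{\left(137 \right)}}{\left(-461\right) \left(-46\right)} = \frac{33223}{-1290} + \frac{137}{\left(-461\right) \left(-46\right)} = 33223 \left(- \frac{1}{1290}\right) + \frac{137}{21206} = - \frac{33223}{1290} + 137 \cdot \frac{1}{21206} = - \frac{33223}{1290} + \frac{137}{21206} = - \frac{176087552}{6838935}$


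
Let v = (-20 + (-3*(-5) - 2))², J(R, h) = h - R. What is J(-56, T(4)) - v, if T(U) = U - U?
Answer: 7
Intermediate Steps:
T(U) = 0
v = 49 (v = (-20 + (15 - 2))² = (-20 + 13)² = (-7)² = 49)
J(-56, T(4)) - v = (0 - 1*(-56)) - 1*49 = (0 + 56) - 49 = 56 - 49 = 7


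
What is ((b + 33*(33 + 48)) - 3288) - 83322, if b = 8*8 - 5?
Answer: -83878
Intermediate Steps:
b = 59 (b = 64 - 5 = 59)
((b + 33*(33 + 48)) - 3288) - 83322 = ((59 + 33*(33 + 48)) - 3288) - 83322 = ((59 + 33*81) - 3288) - 83322 = ((59 + 2673) - 3288) - 83322 = (2732 - 3288) - 83322 = -556 - 83322 = -83878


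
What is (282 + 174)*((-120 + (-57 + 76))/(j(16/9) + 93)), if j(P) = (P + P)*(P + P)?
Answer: -3730536/8557 ≈ -435.96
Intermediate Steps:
j(P) = 4*P**2 (j(P) = (2*P)*(2*P) = 4*P**2)
(282 + 174)*((-120 + (-57 + 76))/(j(16/9) + 93)) = (282 + 174)*((-120 + (-57 + 76))/(4*(16/9)**2 + 93)) = 456*((-120 + 19)/(4*(16*(1/9))**2 + 93)) = 456*(-101/(4*(16/9)**2 + 93)) = 456*(-101/(4*(256/81) + 93)) = 456*(-101/(1024/81 + 93)) = 456*(-101/8557/81) = 456*(-101*81/8557) = 456*(-8181/8557) = -3730536/8557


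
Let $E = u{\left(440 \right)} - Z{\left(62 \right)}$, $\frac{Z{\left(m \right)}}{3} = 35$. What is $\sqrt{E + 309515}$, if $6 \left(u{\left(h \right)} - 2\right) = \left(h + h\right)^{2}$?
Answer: $\frac{2 \sqrt{986577}}{3} \approx 662.18$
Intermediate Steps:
$u{\left(h \right)} = 2 + \frac{2 h^{2}}{3}$ ($u{\left(h \right)} = 2 + \frac{\left(h + h\right)^{2}}{6} = 2 + \frac{\left(2 h\right)^{2}}{6} = 2 + \frac{4 h^{2}}{6} = 2 + \frac{2 h^{2}}{3}$)
$Z{\left(m \right)} = 105$ ($Z{\left(m \right)} = 3 \cdot 35 = 105$)
$E = \frac{386891}{3}$ ($E = \left(2 + \frac{2 \cdot 440^{2}}{3}\right) - 105 = \left(2 + \frac{2}{3} \cdot 193600\right) - 105 = \left(2 + \frac{387200}{3}\right) - 105 = \frac{387206}{3} - 105 = \frac{386891}{3} \approx 1.2896 \cdot 10^{5}$)
$\sqrt{E + 309515} = \sqrt{\frac{386891}{3} + 309515} = \sqrt{\frac{1315436}{3}} = \frac{2 \sqrt{986577}}{3}$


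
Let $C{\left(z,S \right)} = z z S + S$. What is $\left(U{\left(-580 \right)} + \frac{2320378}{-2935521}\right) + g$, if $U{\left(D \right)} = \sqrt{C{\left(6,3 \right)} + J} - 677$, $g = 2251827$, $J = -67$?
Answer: $\frac{6608295778772}{2935521} + 2 \sqrt{11} \approx 2.2512 \cdot 10^{6}$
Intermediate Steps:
$C{\left(z,S \right)} = S + S z^{2}$ ($C{\left(z,S \right)} = z^{2} S + S = S z^{2} + S = S + S z^{2}$)
$U{\left(D \right)} = -677 + 2 \sqrt{11}$ ($U{\left(D \right)} = \sqrt{3 \left(1 + 6^{2}\right) - 67} - 677 = \sqrt{3 \left(1 + 36\right) - 67} - 677 = \sqrt{3 \cdot 37 - 67} - 677 = \sqrt{111 - 67} - 677 = \sqrt{44} - 677 = 2 \sqrt{11} - 677 = -677 + 2 \sqrt{11}$)
$\left(U{\left(-580 \right)} + \frac{2320378}{-2935521}\right) + g = \left(\left(-677 + 2 \sqrt{11}\right) + \frac{2320378}{-2935521}\right) + 2251827 = \left(\left(-677 + 2 \sqrt{11}\right) + 2320378 \left(- \frac{1}{2935521}\right)\right) + 2251827 = \left(\left(-677 + 2 \sqrt{11}\right) - \frac{2320378}{2935521}\right) + 2251827 = \left(- \frac{1989668095}{2935521} + 2 \sqrt{11}\right) + 2251827 = \frac{6608295778772}{2935521} + 2 \sqrt{11}$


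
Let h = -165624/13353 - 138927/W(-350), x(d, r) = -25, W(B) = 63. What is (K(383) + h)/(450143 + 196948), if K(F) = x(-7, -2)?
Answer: -209617502/60484242861 ≈ -0.0034657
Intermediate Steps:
K(F) = -25
h = -207280727/93471 (h = -165624/13353 - 138927/63 = -165624*1/13353 - 138927*1/63 = -55208/4451 - 46309/21 = -207280727/93471 ≈ -2217.6)
(K(383) + h)/(450143 + 196948) = (-25 - 207280727/93471)/(450143 + 196948) = -209617502/93471/647091 = -209617502/93471*1/647091 = -209617502/60484242861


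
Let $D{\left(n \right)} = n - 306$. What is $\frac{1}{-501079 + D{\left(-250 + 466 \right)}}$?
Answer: $- \frac{1}{501169} \approx -1.9953 \cdot 10^{-6}$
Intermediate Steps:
$D{\left(n \right)} = -306 + n$
$\frac{1}{-501079 + D{\left(-250 + 466 \right)}} = \frac{1}{-501079 + \left(-306 + \left(-250 + 466\right)\right)} = \frac{1}{-501079 + \left(-306 + 216\right)} = \frac{1}{-501079 - 90} = \frac{1}{-501169} = - \frac{1}{501169}$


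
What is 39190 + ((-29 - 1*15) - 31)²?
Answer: 44815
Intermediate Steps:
39190 + ((-29 - 1*15) - 31)² = 39190 + ((-29 - 15) - 31)² = 39190 + (-44 - 31)² = 39190 + (-75)² = 39190 + 5625 = 44815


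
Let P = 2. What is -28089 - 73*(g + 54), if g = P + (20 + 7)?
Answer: -34148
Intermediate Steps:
g = 29 (g = 2 + (20 + 7) = 2 + 27 = 29)
-28089 - 73*(g + 54) = -28089 - 73*(29 + 54) = -28089 - 73*83 = -28089 - 6059 = -34148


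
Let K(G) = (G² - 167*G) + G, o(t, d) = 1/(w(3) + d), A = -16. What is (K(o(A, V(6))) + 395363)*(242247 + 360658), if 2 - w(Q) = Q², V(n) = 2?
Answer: 1191931850386/5 ≈ 2.3839e+11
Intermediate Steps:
w(Q) = 2 - Q²
o(t, d) = 1/(-7 + d) (o(t, d) = 1/((2 - 1*3²) + d) = 1/((2 - 1*9) + d) = 1/((2 - 9) + d) = 1/(-7 + d))
K(G) = G² - 166*G
(K(o(A, V(6))) + 395363)*(242247 + 360658) = ((-166 + 1/(-7 + 2))/(-7 + 2) + 395363)*(242247 + 360658) = ((-166 + 1/(-5))/(-5) + 395363)*602905 = (-(-166 - ⅕)/5 + 395363)*602905 = (-⅕*(-831/5) + 395363)*602905 = (831/25 + 395363)*602905 = (9884906/25)*602905 = 1191931850386/5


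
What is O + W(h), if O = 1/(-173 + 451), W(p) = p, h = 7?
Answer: 1947/278 ≈ 7.0036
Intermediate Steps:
O = 1/278 ≈ 0.0035971
O + W(h) = 1/278 + 7 = 1947/278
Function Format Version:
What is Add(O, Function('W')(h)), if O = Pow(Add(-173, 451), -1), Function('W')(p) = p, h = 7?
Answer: Rational(1947, 278) ≈ 7.0036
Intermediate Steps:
O = Rational(1, 278) (O = Pow(278, -1) = Rational(1, 278) ≈ 0.0035971)
Add(O, Function('W')(h)) = Add(Rational(1, 278), 7) = Rational(1947, 278)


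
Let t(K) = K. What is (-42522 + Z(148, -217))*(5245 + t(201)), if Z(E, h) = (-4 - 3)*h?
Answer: -223302338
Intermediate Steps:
Z(E, h) = -7*h
(-42522 + Z(148, -217))*(5245 + t(201)) = (-42522 - 7*(-217))*(5245 + 201) = (-42522 + 1519)*5446 = -41003*5446 = -223302338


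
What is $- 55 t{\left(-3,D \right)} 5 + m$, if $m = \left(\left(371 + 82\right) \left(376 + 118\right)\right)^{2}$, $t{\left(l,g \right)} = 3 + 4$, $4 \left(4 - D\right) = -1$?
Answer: $50078381599$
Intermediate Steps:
$D = \frac{17}{4}$ ($D = 4 - - \frac{1}{4} = 4 + \frac{1}{4} = \frac{17}{4} \approx 4.25$)
$t{\left(l,g \right)} = 7$
$m = 50078383524$ ($m = \left(453 \cdot 494\right)^{2} = 223782^{2} = 50078383524$)
$- 55 t{\left(-3,D \right)} 5 + m = \left(-55\right) 7 \cdot 5 + 50078383524 = \left(-385\right) 5 + 50078383524 = -1925 + 50078383524 = 50078381599$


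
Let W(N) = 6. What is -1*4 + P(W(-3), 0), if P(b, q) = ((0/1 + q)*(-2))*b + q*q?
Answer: -4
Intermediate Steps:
P(b, q) = q² - 2*b*q (P(b, q) = ((0*1 + q)*(-2))*b + q² = ((0 + q)*(-2))*b + q² = (q*(-2))*b + q² = (-2*q)*b + q² = -2*b*q + q² = q² - 2*b*q)
-1*4 + P(W(-3), 0) = -1*4 + 0*(0 - 2*6) = -4 + 0*(0 - 12) = -4 + 0*(-12) = -4 + 0 = -4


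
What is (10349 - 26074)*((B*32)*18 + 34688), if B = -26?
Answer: -309971200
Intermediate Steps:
(10349 - 26074)*((B*32)*18 + 34688) = (10349 - 26074)*(-26*32*18 + 34688) = -15725*(-832*18 + 34688) = -15725*(-14976 + 34688) = -15725*19712 = -309971200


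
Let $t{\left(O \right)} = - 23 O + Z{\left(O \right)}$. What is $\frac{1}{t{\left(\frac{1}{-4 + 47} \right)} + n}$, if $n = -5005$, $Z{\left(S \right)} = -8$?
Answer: $- \frac{43}{215582} \approx -0.00019946$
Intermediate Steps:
$t{\left(O \right)} = -8 - 23 O$ ($t{\left(O \right)} = - 23 O - 8 = -8 - 23 O$)
$\frac{1}{t{\left(\frac{1}{-4 + 47} \right)} + n} = \frac{1}{\left(-8 - \frac{23}{-4 + 47}\right) - 5005} = \frac{1}{\left(-8 - \frac{23}{43}\right) - 5005} = \frac{1}{- \frac{367}{43} - 5005} = \frac{1}{- \frac{215582}{43}} = - \frac{43}{215582}$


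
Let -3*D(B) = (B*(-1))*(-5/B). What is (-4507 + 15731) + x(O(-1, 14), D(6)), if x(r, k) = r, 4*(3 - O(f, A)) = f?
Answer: 44909/4 ≈ 11227.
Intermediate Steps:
O(f, A) = 3 - f/4
D(B) = -5/3 (D(B) = -B*(-1)*(-5/B)/3 = -(-B)*(-5/B)/3 = -⅓*5 = -5/3)
(-4507 + 15731) + x(O(-1, 14), D(6)) = (-4507 + 15731) + (3 - ¼*(-1)) = 11224 + (3 + ¼) = 11224 + 13/4 = 44909/4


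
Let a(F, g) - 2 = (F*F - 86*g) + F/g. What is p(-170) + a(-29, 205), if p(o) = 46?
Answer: -3431934/205 ≈ -16741.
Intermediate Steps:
a(F, g) = 2 + F² - 86*g + F/g (a(F, g) = 2 + ((F*F - 86*g) + F/g) = 2 + ((F² - 86*g) + F/g) = 2 + (F² - 86*g + F/g) = 2 + F² - 86*g + F/g)
p(-170) + a(-29, 205) = 46 + (2 + (-29)² - 86*205 - 29/205) = 46 + (2 + 841 - 17630 - 29*1/205) = 46 + (2 + 841 - 17630 - 29/205) = 46 - 3441364/205 = -3431934/205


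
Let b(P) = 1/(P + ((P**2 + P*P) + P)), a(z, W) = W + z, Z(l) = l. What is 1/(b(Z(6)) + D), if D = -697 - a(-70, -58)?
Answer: -84/47795 ≈ -0.0017575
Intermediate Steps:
b(P) = 1/(2*P + 2*P**2) (b(P) = 1/(P + ((P**2 + P**2) + P)) = 1/(P + (2*P**2 + P)) = 1/(P + (P + 2*P**2)) = 1/(2*P + 2*P**2))
D = -569 (D = -697 - (-58 - 70) = -697 - 1*(-128) = -697 + 128 = -569)
1/(b(Z(6)) + D) = 1/((1/2)/(6*(1 + 6)) - 569) = 1/((1/2)*(1/6)/7 - 569) = 1/((1/2)*(1/6)*(1/7) - 569) = 1/(1/84 - 569) = 1/(-47795/84) = -84/47795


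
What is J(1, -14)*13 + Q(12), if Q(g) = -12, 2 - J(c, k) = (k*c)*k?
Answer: -2534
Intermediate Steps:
J(c, k) = 2 - c*k**2 (J(c, k) = 2 - k*c*k = 2 - c*k*k = 2 - c*k**2)
J(1, -14)*13 + Q(12) = (2 - 1*1*(-14)**2)*13 - 12 = (2 - 1*1*196)*13 - 12 = (2 - 196)*13 - 12 = -194*13 - 12 = -2522 - 12 = -2534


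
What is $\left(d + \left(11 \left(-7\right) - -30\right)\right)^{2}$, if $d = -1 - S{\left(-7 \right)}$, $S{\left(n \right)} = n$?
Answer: $1681$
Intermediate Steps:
$d = 6$ ($d = -1 - -7 = -1 + 7 = 6$)
$\left(d + \left(11 \left(-7\right) - -30\right)\right)^{2} = \left(6 + \left(11 \left(-7\right) - -30\right)\right)^{2} = \left(6 + \left(-77 + 30\right)\right)^{2} = \left(6 - 47\right)^{2} = \left(-41\right)^{2} = 1681$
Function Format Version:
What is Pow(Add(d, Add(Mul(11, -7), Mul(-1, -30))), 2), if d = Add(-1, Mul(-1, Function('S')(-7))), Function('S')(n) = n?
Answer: 1681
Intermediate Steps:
d = 6 (d = Add(-1, Mul(-1, -7)) = Add(-1, 7) = 6)
Pow(Add(d, Add(Mul(11, -7), Mul(-1, -30))), 2) = Pow(Add(6, Add(Mul(11, -7), Mul(-1, -30))), 2) = Pow(Add(6, Add(-77, 30)), 2) = Pow(Add(6, -47), 2) = Pow(-41, 2) = 1681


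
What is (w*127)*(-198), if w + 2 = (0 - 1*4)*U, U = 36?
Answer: 3671316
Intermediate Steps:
w = -146 (w = -2 + (0 - 1*4)*36 = -2 + (0 - 4)*36 = -2 - 4*36 = -2 - 144 = -146)
(w*127)*(-198) = -146*127*(-198) = -18542*(-198) = 3671316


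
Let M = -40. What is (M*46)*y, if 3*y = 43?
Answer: -79120/3 ≈ -26373.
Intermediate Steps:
y = 43/3 (y = (⅓)*43 = 43/3 ≈ 14.333)
(M*46)*y = -40*46*(43/3) = -1840*43/3 = -79120/3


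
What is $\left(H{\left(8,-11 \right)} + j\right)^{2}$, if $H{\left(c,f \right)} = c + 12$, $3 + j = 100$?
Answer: $13689$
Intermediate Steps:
$j = 97$ ($j = -3 + 100 = 97$)
$H{\left(c,f \right)} = 12 + c$
$\left(H{\left(8,-11 \right)} + j\right)^{2} = \left(\left(12 + 8\right) + 97\right)^{2} = \left(20 + 97\right)^{2} = 117^{2} = 13689$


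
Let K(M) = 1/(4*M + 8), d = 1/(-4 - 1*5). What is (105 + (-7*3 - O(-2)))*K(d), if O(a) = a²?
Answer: 180/17 ≈ 10.588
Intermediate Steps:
d = -⅑ (d = 1/(-4 - 5) = 1/(-9) = -⅑ ≈ -0.11111)
K(M) = 1/(8 + 4*M)
(105 + (-7*3 - O(-2)))*K(d) = (105 + (-7*3 - 1*(-2)²))*(1/(4*(2 - ⅑))) = (105 + (-21 - 1*4))*(1/(4*(17/9))) = (105 + (-21 - 4))*((¼)*(9/17)) = (105 - 25)*(9/68) = 80*(9/68) = 180/17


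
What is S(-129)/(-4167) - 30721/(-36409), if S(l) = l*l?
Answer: -53096418/16857367 ≈ -3.1497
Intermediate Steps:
S(l) = l²
S(-129)/(-4167) - 30721/(-36409) = (-129)²/(-4167) - 30721/(-36409) = 16641*(-1/4167) - 30721*(-1/36409) = -1849/463 + 30721/36409 = -53096418/16857367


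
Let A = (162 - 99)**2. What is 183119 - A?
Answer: 179150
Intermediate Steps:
A = 3969 (A = 63**2 = 3969)
183119 - A = 183119 - 1*3969 = 183119 - 3969 = 179150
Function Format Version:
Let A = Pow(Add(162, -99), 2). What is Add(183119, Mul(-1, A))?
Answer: 179150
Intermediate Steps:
A = 3969 (A = Pow(63, 2) = 3969)
Add(183119, Mul(-1, A)) = Add(183119, Mul(-1, 3969)) = Add(183119, -3969) = 179150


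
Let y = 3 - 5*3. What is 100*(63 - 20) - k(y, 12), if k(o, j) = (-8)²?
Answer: 4236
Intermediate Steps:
y = -12 (y = 3 - 15 = -12)
k(o, j) = 64
100*(63 - 20) - k(y, 12) = 100*(63 - 20) - 1*64 = 100*43 - 64 = 4300 - 64 = 4236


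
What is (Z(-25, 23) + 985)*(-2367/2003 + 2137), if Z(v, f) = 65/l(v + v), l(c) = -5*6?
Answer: 12613812734/6009 ≈ 2.0992e+6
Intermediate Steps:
l(c) = -30
Z(v, f) = -13/6 (Z(v, f) = 65/(-30) = 65*(-1/30) = -13/6)
(Z(-25, 23) + 985)*(-2367/2003 + 2137) = (-13/6 + 985)*(-2367/2003 + 2137) = 5897*(-2367*1/2003 + 2137)/6 = 5897*(-2367/2003 + 2137)/6 = (5897/6)*(4278044/2003) = 12613812734/6009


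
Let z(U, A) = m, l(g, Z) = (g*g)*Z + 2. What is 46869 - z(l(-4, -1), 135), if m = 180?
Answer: 46689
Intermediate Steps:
l(g, Z) = 2 + Z*g² (l(g, Z) = g²*Z + 2 = Z*g² + 2 = 2 + Z*g²)
z(U, A) = 180
46869 - z(l(-4, -1), 135) = 46869 - 1*180 = 46869 - 180 = 46689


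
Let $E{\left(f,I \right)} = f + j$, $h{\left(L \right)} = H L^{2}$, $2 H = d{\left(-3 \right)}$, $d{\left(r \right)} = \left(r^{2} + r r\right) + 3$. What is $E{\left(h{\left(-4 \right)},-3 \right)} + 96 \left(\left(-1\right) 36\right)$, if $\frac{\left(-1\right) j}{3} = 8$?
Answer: $-3312$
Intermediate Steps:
$j = -24$ ($j = \left(-3\right) 8 = -24$)
$d{\left(r \right)} = 3 + 2 r^{2}$ ($d{\left(r \right)} = \left(r^{2} + r^{2}\right) + 3 = 2 r^{2} + 3 = 3 + 2 r^{2}$)
$H = \frac{21}{2}$ ($H = \frac{3 + 2 \left(-3\right)^{2}}{2} = \frac{3 + 2 \cdot 9}{2} = \frac{3 + 18}{2} = \frac{1}{2} \cdot 21 = \frac{21}{2} \approx 10.5$)
$h{\left(L \right)} = \frac{21 L^{2}}{2}$
$E{\left(f,I \right)} = -24 + f$ ($E{\left(f,I \right)} = f - 24 = -24 + f$)
$E{\left(h{\left(-4 \right)},-3 \right)} + 96 \left(\left(-1\right) 36\right) = \left(-24 + \frac{21 \left(-4\right)^{2}}{2}\right) + 96 \left(\left(-1\right) 36\right) = \left(-24 + \frac{21}{2} \cdot 16\right) + 96 \left(-36\right) = \left(-24 + 168\right) - 3456 = 144 - 3456 = -3312$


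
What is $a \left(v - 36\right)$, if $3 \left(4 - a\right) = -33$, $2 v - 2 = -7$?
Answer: $- \frac{1155}{2} \approx -577.5$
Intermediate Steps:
$v = - \frac{5}{2}$ ($v = 1 + \frac{1}{2} \left(-7\right) = 1 - \frac{7}{2} = - \frac{5}{2} \approx -2.5$)
$a = 15$ ($a = 4 - -11 = 4 + 11 = 15$)
$a \left(v - 36\right) = 15 \left(- \frac{5}{2} - 36\right) = 15 \left(- \frac{77}{2}\right) = - \frac{1155}{2}$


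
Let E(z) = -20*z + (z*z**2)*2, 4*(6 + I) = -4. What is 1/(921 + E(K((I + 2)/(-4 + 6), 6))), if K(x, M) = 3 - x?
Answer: 4/4575 ≈ 0.00087432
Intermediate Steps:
I = -7 (I = -6 + (1/4)*(-4) = -6 - 1 = -7)
E(z) = -20*z + 2*z**3 (E(z) = -20*z + z**3*2 = -20*z + 2*z**3)
1/(921 + E(K((I + 2)/(-4 + 6), 6))) = 1/(921 + 2*(3 - (-7 + 2)/(-4 + 6))*(-10 + (3 - (-7 + 2)/(-4 + 6))**2)) = 1/(921 + 2*(3 - (-5)/2)*(-10 + (3 - (-5)/2)**2)) = 1/(921 + 2*(3 - 1*(-5/2))*(-10 + (3 - 1*(-5/2))**2)) = 1/(921 + 2*(3 + 5/2)*(-10 + (3 + 5/2)**2)) = 1/(921 + 2*(11/2)*(-10 + (11/2)**2)) = 1/(921 + 2*(11/2)*(-10 + 121/4)) = 1/(921 + 2*(11/2)*(81/4)) = 1/(921 + 891/4) = 1/(4575/4) = 4/4575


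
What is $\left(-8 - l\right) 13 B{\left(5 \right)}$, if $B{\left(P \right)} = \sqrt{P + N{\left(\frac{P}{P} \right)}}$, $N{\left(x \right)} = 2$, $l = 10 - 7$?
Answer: $- 143 \sqrt{7} \approx -378.34$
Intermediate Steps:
$l = 3$
$B{\left(P \right)} = \sqrt{2 + P}$ ($B{\left(P \right)} = \sqrt{P + 2} = \sqrt{2 + P}$)
$\left(-8 - l\right) 13 B{\left(5 \right)} = \left(-8 - 3\right) 13 \sqrt{2 + 5} = \left(-8 - 3\right) 13 \sqrt{7} = \left(-11\right) 13 \sqrt{7} = - 143 \sqrt{7}$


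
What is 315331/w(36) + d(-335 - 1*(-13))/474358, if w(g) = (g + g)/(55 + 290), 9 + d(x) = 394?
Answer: 8600837498255/5692296 ≈ 1.5110e+6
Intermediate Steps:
d(x) = 385 (d(x) = -9 + 394 = 385)
w(g) = 2*g/345 (w(g) = (2*g)/345 = (2*g)*(1/345) = 2*g/345)
315331/w(36) + d(-335 - 1*(-13))/474358 = 315331/(((2/345)*36)) + 385/474358 = 315331/(24/115) + 385*(1/474358) = 315331*(115/24) + 385/474358 = 36263065/24 + 385/474358 = 8600837498255/5692296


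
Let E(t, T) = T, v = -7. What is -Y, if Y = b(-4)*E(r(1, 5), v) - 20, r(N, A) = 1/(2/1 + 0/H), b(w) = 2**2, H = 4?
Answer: 48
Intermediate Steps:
b(w) = 4
r(N, A) = 1/2 (r(N, A) = 1/(2/1 + 0/4) = 1/(2*1 + 0*(1/4)) = 1/(2 + 0) = 1/2)
Y = -48 (Y = 4*(-7) - 20 = -28 - 20 = -48)
-Y = -1*(-48) = 48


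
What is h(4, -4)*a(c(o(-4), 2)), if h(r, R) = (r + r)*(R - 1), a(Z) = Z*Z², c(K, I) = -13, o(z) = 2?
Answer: 87880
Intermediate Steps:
a(Z) = Z³
h(r, R) = 2*r*(-1 + R) (h(r, R) = (2*r)*(-1 + R) = 2*r*(-1 + R))
h(4, -4)*a(c(o(-4), 2)) = (2*4*(-1 - 4))*(-13)³ = (2*4*(-5))*(-2197) = -40*(-2197) = 87880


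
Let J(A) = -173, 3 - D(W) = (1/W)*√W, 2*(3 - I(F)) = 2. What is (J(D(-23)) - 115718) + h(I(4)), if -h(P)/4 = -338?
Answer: -114539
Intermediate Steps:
I(F) = 2 (I(F) = 3 - ½*2 = 3 - 1 = 2)
h(P) = 1352 (h(P) = -4*(-338) = 1352)
D(W) = 3 - 1/√W (D(W) = 3 - 1/W*√W = 3 - √W/W = 3 - 1/√W)
(J(D(-23)) - 115718) + h(I(4)) = (-173 - 115718) + 1352 = -115891 + 1352 = -114539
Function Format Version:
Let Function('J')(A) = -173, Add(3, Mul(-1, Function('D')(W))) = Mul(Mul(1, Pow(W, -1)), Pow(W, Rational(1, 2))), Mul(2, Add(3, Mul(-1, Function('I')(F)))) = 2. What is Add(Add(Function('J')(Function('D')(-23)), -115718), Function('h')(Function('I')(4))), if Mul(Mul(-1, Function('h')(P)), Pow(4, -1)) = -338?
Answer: -114539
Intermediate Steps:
Function('I')(F) = 2 (Function('I')(F) = Add(3, Mul(Rational(-1, 2), 2)) = Add(3, -1) = 2)
Function('h')(P) = 1352 (Function('h')(P) = Mul(-4, -338) = 1352)
Function('D')(W) = Add(3, Mul(-1, Pow(W, Rational(-1, 2)))) (Function('D')(W) = Add(3, Mul(-1, Mul(Mul(1, Pow(W, -1)), Pow(W, Rational(1, 2))))) = Add(3, Mul(-1, Mul(Pow(W, -1), Pow(W, Rational(1, 2))))) = Add(3, Mul(-1, Pow(W, Rational(-1, 2)))))
Add(Add(Function('J')(Function('D')(-23)), -115718), Function('h')(Function('I')(4))) = Add(Add(-173, -115718), 1352) = Add(-115891, 1352) = -114539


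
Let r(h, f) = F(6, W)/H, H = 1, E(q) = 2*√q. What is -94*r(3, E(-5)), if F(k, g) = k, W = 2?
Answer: -564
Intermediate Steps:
r(h, f) = 6 (r(h, f) = 6/1 = 6*1 = 6)
-94*r(3, E(-5)) = -94*6 = -564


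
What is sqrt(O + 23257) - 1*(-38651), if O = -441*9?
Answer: 38651 + 2*sqrt(4822) ≈ 38790.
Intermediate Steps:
O = -3969
sqrt(O + 23257) - 1*(-38651) = sqrt(-3969 + 23257) - 1*(-38651) = sqrt(19288) + 38651 = 2*sqrt(4822) + 38651 = 38651 + 2*sqrt(4822)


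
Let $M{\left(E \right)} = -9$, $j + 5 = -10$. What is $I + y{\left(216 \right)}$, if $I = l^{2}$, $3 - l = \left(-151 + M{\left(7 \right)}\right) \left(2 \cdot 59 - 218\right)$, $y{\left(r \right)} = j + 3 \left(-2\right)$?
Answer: $255903988$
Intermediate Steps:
$j = -15$ ($j = -5 - 10 = -15$)
$y{\left(r \right)} = -21$ ($y{\left(r \right)} = -15 + 3 \left(-2\right) = -15 - 6 = -21$)
$l = -15997$ ($l = 3 - \left(-151 - 9\right) \left(2 \cdot 59 - 218\right) = 3 - - 160 \left(118 - 218\right) = 3 - \left(-160\right) \left(-100\right) = 3 - 16000 = -15997$)
$I = 255904009$ ($I = \left(-15997\right)^{2} = 255904009$)
$I + y{\left(216 \right)} = 255904009 - 21 = 255903988$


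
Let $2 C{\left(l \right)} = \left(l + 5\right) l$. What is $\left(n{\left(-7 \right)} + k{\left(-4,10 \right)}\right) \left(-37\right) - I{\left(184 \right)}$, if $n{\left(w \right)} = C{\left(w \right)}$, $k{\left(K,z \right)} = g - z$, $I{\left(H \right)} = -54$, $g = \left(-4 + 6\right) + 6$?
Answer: $-131$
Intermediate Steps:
$g = 8$ ($g = 2 + 6 = 8$)
$C{\left(l \right)} = \frac{l \left(5 + l\right)}{2}$ ($C{\left(l \right)} = \frac{\left(l + 5\right) l}{2} = \frac{\left(5 + l\right) l}{2} = \frac{l \left(5 + l\right)}{2}$)
$k{\left(K,z \right)} = 8 - z$
$n{\left(w \right)} = \frac{w \left(5 + w\right)}{2}$
$\left(n{\left(-7 \right)} + k{\left(-4,10 \right)}\right) \left(-37\right) - I{\left(184 \right)} = \left(\frac{1}{2} \left(-7\right) \left(5 - 7\right) + \left(8 - 10\right)\right) \left(-37\right) - -54 = \left(\frac{1}{2} \left(-7\right) \left(-2\right) + \left(8 - 10\right)\right) \left(-37\right) + 54 = \left(7 - 2\right) \left(-37\right) + 54 = 5 \left(-37\right) + 54 = -185 + 54 = -131$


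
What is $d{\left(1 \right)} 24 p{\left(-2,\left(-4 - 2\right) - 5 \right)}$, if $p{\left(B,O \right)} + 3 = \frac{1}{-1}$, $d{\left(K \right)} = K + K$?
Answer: $-192$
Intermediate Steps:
$d{\left(K \right)} = 2 K$
$p{\left(B,O \right)} = -4$ ($p{\left(B,O \right)} = -3 + \frac{1}{-1} = -3 - 1 = -4$)
$d{\left(1 \right)} 24 p{\left(-2,\left(-4 - 2\right) - 5 \right)} = 2 \cdot 1 \cdot 24 \left(-4\right) = 2 \cdot 24 \left(-4\right) = 48 \left(-4\right) = -192$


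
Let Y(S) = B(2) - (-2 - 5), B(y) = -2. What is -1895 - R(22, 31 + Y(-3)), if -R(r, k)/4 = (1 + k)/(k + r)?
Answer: -54881/29 ≈ -1892.4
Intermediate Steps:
Y(S) = 5 (Y(S) = -2 - (-2 - 5) = -2 - 1*(-7) = -2 + 7 = 5)
R(r, k) = -4*(1 + k)/(k + r)
-1895 - R(22, 31 + Y(-3)) = -1895 - 4*(-1 - (31 + 5))/((31 + 5) + 22) = -1895 - 4*(-1 - 1*36)/(36 + 22) = -1895 - 4*(-1 - 36)/58 = -1895 - 4*(-37)/58 = -1895 - 1*(-74/29) = -1895 + 74/29 = -54881/29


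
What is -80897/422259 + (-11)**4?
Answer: 6182213122/422259 ≈ 14641.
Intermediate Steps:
-80897/422259 + (-11)**4 = -80897*1/422259 + 14641 = -80897/422259 + 14641 = 6182213122/422259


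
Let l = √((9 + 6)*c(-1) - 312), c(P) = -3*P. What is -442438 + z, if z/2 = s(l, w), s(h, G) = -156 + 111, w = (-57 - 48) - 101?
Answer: -442528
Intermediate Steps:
w = -206 (w = -105 - 101 = -206)
l = I*√267 (l = √((9 + 6)*(-3*(-1)) - 312) = √(15*3 - 312) = √(45 - 312) = √(-267) = I*√267 ≈ 16.34*I)
s(h, G) = -45
z = -90 (z = 2*(-45) = -90)
-442438 + z = -442438 - 90 = -442528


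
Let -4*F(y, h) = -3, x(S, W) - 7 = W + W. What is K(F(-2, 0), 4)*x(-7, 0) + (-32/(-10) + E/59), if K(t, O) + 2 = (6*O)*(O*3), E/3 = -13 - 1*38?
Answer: 590769/295 ≈ 2002.6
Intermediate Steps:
E = -153 (E = 3*(-13 - 1*38) = 3*(-13 - 38) = 3*(-51) = -153)
x(S, W) = 7 + 2*W (x(S, W) = 7 + (W + W) = 7 + 2*W)
F(y, h) = ¾ (F(y, h) = -¼*(-3) = ¾)
K(t, O) = -2 + 18*O² (K(t, O) = -2 + (6*O)*(O*3) = -2 + (6*O)*(3*O) = -2 + 18*O²)
K(F(-2, 0), 4)*x(-7, 0) + (-32/(-10) + E/59) = (-2 + 18*4²)*(7 + 2*0) + (-32/(-10) - 153/59) = (-2 + 18*16)*(7 + 0) + (-32*(-⅒) - 153*1/59) = (-2 + 288)*7 + (16/5 - 153/59) = 286*7 + 179/295 = 2002 + 179/295 = 590769/295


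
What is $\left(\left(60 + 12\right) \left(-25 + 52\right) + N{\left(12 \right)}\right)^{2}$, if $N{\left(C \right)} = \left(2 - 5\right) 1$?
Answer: $3767481$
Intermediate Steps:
$N{\left(C \right)} = -3$ ($N{\left(C \right)} = \left(-3\right) 1 = -3$)
$\left(\left(60 + 12\right) \left(-25 + 52\right) + N{\left(12 \right)}\right)^{2} = \left(\left(60 + 12\right) \left(-25 + 52\right) - 3\right)^{2} = \left(72 \cdot 27 - 3\right)^{2} = \left(1944 - 3\right)^{2} = 1941^{2} = 3767481$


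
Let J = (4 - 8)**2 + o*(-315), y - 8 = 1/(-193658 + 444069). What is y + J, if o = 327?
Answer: -25787575190/250411 ≈ -1.0298e+5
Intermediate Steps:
y = 2003289/250411 (y = 8 + 1/(-193658 + 444069) = 8 + 1/250411 = 2003289/250411 ≈ 8.0000)
J = -102989 (J = (4 - 8)**2 + 327*(-315) = (-4)**2 - 103005 = 16 - 103005 = -102989)
y + J = 2003289/250411 - 102989 = -25787575190/250411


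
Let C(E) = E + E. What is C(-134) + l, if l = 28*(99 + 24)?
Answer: 3176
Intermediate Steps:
C(E) = 2*E
l = 3444 (l = 28*123 = 3444)
C(-134) + l = 2*(-134) + 3444 = -268 + 3444 = 3176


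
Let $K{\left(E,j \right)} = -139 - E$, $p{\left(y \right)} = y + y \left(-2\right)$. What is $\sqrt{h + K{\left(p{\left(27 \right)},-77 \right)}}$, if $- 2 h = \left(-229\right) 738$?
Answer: $\sqrt{84389} \approx 290.5$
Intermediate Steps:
$p{\left(y \right)} = - y$ ($p{\left(y \right)} = y - 2 y = - y$)
$h = 84501$ ($h = - \frac{\left(-229\right) 738}{2} = \left(- \frac{1}{2}\right) \left(-169002\right) = 84501$)
$\sqrt{h + K{\left(p{\left(27 \right)},-77 \right)}} = \sqrt{84501 - \left(139 - 27\right)} = \sqrt{84501 - 112} = \sqrt{84389}$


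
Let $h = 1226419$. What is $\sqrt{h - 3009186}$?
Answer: $7 i \sqrt{36383} \approx 1335.2 i$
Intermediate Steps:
$\sqrt{h - 3009186} = \sqrt{1226419 - 3009186} = \sqrt{-1782767} = 7 i \sqrt{36383}$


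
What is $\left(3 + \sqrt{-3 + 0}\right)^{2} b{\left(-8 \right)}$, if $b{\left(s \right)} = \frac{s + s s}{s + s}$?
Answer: $-21 - 21 i \sqrt{3} \approx -21.0 - 36.373 i$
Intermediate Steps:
$b{\left(s \right)} = \frac{s + s^{2}}{2 s}$
$\left(3 + \sqrt{-3 + 0}\right)^{2} b{\left(-8 \right)} = \left(3 + \sqrt{-3 + 0}\right)^{2} \left(\frac{1}{2} + \frac{1}{2} \left(-8\right)\right) = \left(3 + \sqrt{-3}\right)^{2} \left(\frac{1}{2} - 4\right) = \left(3 + i \sqrt{3}\right)^{2} \left(- \frac{7}{2}\right) = - \frac{7 \left(3 + i \sqrt{3}\right)^{2}}{2}$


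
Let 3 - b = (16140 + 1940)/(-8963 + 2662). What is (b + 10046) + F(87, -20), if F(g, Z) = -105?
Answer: 62675224/6301 ≈ 9946.9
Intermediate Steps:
b = 36983/6301 (b = 3 - (16140 + 1940)/(-8963 + 2662) = 3 - 18080/(-6301) = 3 - 18080*(-1)/6301 = 3 - 1*(-18080/6301) = 3 + 18080/6301 = 36983/6301 ≈ 5.8694)
(b + 10046) + F(87, -20) = (36983/6301 + 10046) - 105 = 63336829/6301 - 105 = 62675224/6301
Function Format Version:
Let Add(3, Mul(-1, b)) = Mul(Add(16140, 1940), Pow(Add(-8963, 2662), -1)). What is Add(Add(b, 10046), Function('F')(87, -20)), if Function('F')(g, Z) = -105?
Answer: Rational(62675224, 6301) ≈ 9946.9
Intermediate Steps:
b = Rational(36983, 6301) (b = Add(3, Mul(-1, Mul(Add(16140, 1940), Pow(Add(-8963, 2662), -1)))) = Add(3, Mul(-1, Mul(18080, Pow(-6301, -1)))) = Add(3, Mul(-1, Mul(18080, Rational(-1, 6301)))) = Add(3, Mul(-1, Rational(-18080, 6301))) = Add(3, Rational(18080, 6301)) = Rational(36983, 6301) ≈ 5.8694)
Add(Add(b, 10046), Function('F')(87, -20)) = Add(Add(Rational(36983, 6301), 10046), -105) = Add(Rational(63336829, 6301), -105) = Rational(62675224, 6301)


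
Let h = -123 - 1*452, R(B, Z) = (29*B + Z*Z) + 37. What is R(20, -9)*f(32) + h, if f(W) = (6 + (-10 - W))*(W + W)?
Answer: -1608767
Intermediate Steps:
R(B, Z) = 37 + Z² + 29*B (R(B, Z) = (29*B + Z²) + 37 = (Z² + 29*B) + 37 = 37 + Z² + 29*B)
h = -575 (h = -123 - 452 = -575)
f(W) = 2*W*(-4 - W) (f(W) = (-4 - W)*(2*W) = 2*W*(-4 - W))
R(20, -9)*f(32) + h = (37 + (-9)² + 29*20)*(-2*32*(4 + 32)) - 575 = (37 + 81 + 580)*(-2*32*36) - 575 = 698*(-2304) - 575 = -1608192 - 575 = -1608767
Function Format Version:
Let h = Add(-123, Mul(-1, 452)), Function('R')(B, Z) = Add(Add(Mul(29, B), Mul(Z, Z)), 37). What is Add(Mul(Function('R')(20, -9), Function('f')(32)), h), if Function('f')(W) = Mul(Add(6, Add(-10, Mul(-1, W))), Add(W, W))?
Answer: -1608767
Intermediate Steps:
Function('R')(B, Z) = Add(37, Pow(Z, 2), Mul(29, B)) (Function('R')(B, Z) = Add(Add(Mul(29, B), Pow(Z, 2)), 37) = Add(Add(Pow(Z, 2), Mul(29, B)), 37) = Add(37, Pow(Z, 2), Mul(29, B)))
h = -575 (h = Add(-123, -452) = -575)
Function('f')(W) = Mul(2, W, Add(-4, Mul(-1, W))) (Function('f')(W) = Mul(Add(-4, Mul(-1, W)), Mul(2, W)) = Mul(2, W, Add(-4, Mul(-1, W))))
Add(Mul(Function('R')(20, -9), Function('f')(32)), h) = Add(Mul(Add(37, Pow(-9, 2), Mul(29, 20)), Mul(-2, 32, Add(4, 32))), -575) = Add(Mul(Add(37, 81, 580), Mul(-2, 32, 36)), -575) = Add(Mul(698, -2304), -575) = Add(-1608192, -575) = -1608767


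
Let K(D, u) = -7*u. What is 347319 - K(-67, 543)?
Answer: 351120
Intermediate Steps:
347319 - K(-67, 543) = 347319 - (-7)*543 = 347319 - 1*(-3801) = 347319 + 3801 = 351120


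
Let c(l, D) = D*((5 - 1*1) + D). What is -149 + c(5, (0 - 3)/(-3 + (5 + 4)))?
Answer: -603/4 ≈ -150.75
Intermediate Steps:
c(l, D) = D*(4 + D) (c(l, D) = D*((5 - 1) + D) = D*(4 + D))
-149 + c(5, (0 - 3)/(-3 + (5 + 4))) = -149 + ((0 - 3)/(-3 + (5 + 4)))*(4 + (0 - 3)/(-3 + (5 + 4))) = -149 + (-3/(-3 + 9))*(4 - 3/(-3 + 9)) = -149 + (-3/6)*(4 - 3/6) = -149 + (-3*⅙)*(4 - 3*⅙) = -149 - (4 - ½)/2 = -149 - ½*7/2 = -149 - 7/4 = -603/4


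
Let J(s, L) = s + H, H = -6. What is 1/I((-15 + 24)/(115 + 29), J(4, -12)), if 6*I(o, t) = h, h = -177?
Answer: -2/59 ≈ -0.033898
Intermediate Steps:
J(s, L) = -6 + s (J(s, L) = s - 6 = -6 + s)
I(o, t) = -59/2 (I(o, t) = (⅙)*(-177) = -59/2)
1/I((-15 + 24)/(115 + 29), J(4, -12)) = 1/(-59/2) = -2/59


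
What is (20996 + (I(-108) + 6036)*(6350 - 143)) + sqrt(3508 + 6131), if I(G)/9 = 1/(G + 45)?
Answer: 262398929/7 + 9*sqrt(119) ≈ 3.7486e+7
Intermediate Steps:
I(G) = 9/(45 + G) (I(G) = 9/(G + 45) = 9/(45 + G))
(20996 + (I(-108) + 6036)*(6350 - 143)) + sqrt(3508 + 6131) = (20996 + (9/(45 - 108) + 6036)*(6350 - 143)) + sqrt(3508 + 6131) = (20996 + (9/(-63) + 6036)*6207) + sqrt(9639) = (20996 + (9*(-1/63) + 6036)*6207) + 9*sqrt(119) = (20996 + (-1/7 + 6036)*6207) + 9*sqrt(119) = (20996 + (42251/7)*6207) + 9*sqrt(119) = (20996 + 262251957/7) + 9*sqrt(119) = 262398929/7 + 9*sqrt(119)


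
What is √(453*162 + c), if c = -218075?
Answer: I*√144689 ≈ 380.38*I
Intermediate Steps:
√(453*162 + c) = √(453*162 - 218075) = √(73386 - 218075) = √(-144689) = I*√144689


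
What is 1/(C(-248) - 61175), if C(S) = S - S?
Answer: -1/61175 ≈ -1.6347e-5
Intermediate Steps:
C(S) = 0
1/(C(-248) - 61175) = 1/(0 - 61175) = 1/(-61175) = -1/61175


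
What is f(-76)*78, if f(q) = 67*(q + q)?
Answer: -794352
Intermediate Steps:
f(q) = 134*q (f(q) = 67*(2*q) = 134*q)
f(-76)*78 = (134*(-76))*78 = -10184*78 = -794352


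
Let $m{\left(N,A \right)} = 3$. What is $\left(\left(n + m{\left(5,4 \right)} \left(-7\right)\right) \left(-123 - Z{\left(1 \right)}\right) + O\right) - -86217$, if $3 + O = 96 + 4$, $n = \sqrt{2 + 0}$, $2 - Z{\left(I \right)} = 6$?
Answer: $88813 - 119 \sqrt{2} \approx 88645.0$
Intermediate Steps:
$Z{\left(I \right)} = -4$ ($Z{\left(I \right)} = 2 - 6 = -4$)
$n = \sqrt{2} \approx 1.4142$
$O = 97$ ($O = -3 + \left(96 + 4\right) = -3 + 100 = 97$)
$\left(\left(n + m{\left(5,4 \right)} \left(-7\right)\right) \left(-123 - Z{\left(1 \right)}\right) + O\right) - -86217 = \left(\left(\sqrt{2} + 3 \left(-7\right)\right) \left(-123 - -4\right) + 97\right) - -86217 = \left(\left(\sqrt{2} - 21\right) \left(-123 + 4\right) + 97\right) + 86217 = \left(\left(-21 + \sqrt{2}\right) \left(-119\right) + 97\right) + 86217 = \left(\left(2499 - 119 \sqrt{2}\right) + 97\right) + 86217 = \left(2596 - 119 \sqrt{2}\right) + 86217 = 88813 - 119 \sqrt{2}$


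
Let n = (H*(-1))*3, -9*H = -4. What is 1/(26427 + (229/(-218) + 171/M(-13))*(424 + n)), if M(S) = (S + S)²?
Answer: 55263/1441807430 ≈ 3.8329e-5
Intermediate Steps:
H = 4/9 (H = -⅑*(-4) = 4/9 ≈ 0.44444)
n = -4/3 (n = ((4/9)*(-1))*3 = -4/9*3 = -4/3 ≈ -1.3333)
M(S) = 4*S² (M(S) = (2*S)² = 4*S²)
1/(26427 + (229/(-218) + 171/M(-13))*(424 + n)) = 1/(26427 + (229/(-218) + 171/((4*(-13)²)))*(424 - 4/3)) = 1/(26427 + (229*(-1/218) + 171/((4*169)))*(1268/3)) = 1/(26427 + (-229/218 + 171/676)*(1268/3)) = 1/(26427 - 58763/73684*1268/3) = 1/(26427 - 18627871/55263) = 1/(1441807430/55263) = 55263/1441807430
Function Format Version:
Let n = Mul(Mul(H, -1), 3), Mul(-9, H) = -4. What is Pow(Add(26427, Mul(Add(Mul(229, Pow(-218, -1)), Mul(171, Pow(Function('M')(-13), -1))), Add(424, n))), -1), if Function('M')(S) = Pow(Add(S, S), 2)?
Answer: Rational(55263, 1441807430) ≈ 3.8329e-5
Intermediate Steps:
H = Rational(4, 9) (H = Mul(Rational(-1, 9), -4) = Rational(4, 9) ≈ 0.44444)
n = Rational(-4, 3) (n = Mul(Mul(Rational(4, 9), -1), 3) = Mul(Rational(-4, 9), 3) = Rational(-4, 3) ≈ -1.3333)
Function('M')(S) = Mul(4, Pow(S, 2)) (Function('M')(S) = Pow(Mul(2, S), 2) = Mul(4, Pow(S, 2)))
Pow(Add(26427, Mul(Add(Mul(229, Pow(-218, -1)), Mul(171, Pow(Function('M')(-13), -1))), Add(424, n))), -1) = Pow(Add(26427, Mul(Add(Mul(229, Pow(-218, -1)), Mul(171, Pow(Mul(4, Pow(-13, 2)), -1))), Add(424, Rational(-4, 3)))), -1) = Pow(Add(26427, Mul(Add(Mul(229, Rational(-1, 218)), Mul(171, Pow(Mul(4, 169), -1))), Rational(1268, 3))), -1) = Pow(Add(26427, Mul(Add(Rational(-229, 218), Mul(171, Pow(676, -1))), Rational(1268, 3))), -1) = Pow(Add(26427, Mul(Add(Rational(-229, 218), Mul(171, Rational(1, 676))), Rational(1268, 3))), -1) = Pow(Add(26427, Mul(Add(Rational(-229, 218), Rational(171, 676)), Rational(1268, 3))), -1) = Pow(Add(26427, Mul(Rational(-58763, 73684), Rational(1268, 3))), -1) = Pow(Add(26427, Rational(-18627871, 55263)), -1) = Pow(Rational(1441807430, 55263), -1) = Rational(55263, 1441807430)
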